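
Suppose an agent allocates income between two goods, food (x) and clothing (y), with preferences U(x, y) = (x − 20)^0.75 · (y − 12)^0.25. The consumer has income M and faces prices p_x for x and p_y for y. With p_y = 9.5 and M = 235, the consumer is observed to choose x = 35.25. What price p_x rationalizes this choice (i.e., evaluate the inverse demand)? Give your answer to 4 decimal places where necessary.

MRS = 3·(y−12)/(x−20). Tangency with p_x/p_y gives y−12 = (1/3)·(p_x/p_y)·(x−20).
After buying the subsistence bundle (20, 12), a share 0.75 of the remaining income goes to x: x* = 20 + 0.75·(M − 20p_x − 12p_y)/p_x.
Set x* = 35.25 in the demand function and solve for p_x: p_x = 3.

p_x = 3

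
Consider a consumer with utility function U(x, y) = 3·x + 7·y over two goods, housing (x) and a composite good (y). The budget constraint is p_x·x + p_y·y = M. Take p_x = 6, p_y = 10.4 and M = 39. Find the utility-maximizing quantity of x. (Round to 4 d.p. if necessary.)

x* = 0

Linear utility — the consumer picks whichever good has higher MU/price: 3/6 = 0.5 vs 7/10.4 = 0.6731.
y gives more utility per dollar, so spend all income on y: y* = M/p_y, x* = 0.
Numerically: x* = 0, y* = 3.75.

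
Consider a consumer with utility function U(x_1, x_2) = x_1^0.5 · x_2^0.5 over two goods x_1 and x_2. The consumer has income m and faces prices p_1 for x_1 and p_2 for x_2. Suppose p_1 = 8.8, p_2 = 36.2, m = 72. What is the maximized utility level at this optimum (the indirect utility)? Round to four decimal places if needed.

MU_x_1/MU_x_2 = (0.5·x_2)/(0.5·x_1); tangency sets this equal to p_1/p_2.
Rearranging, p_2·x_2 = p_1·x_1. Substituting into the budget gives p_1·x_1·(1 + 1) = m.
Demand: x_1*(p_1,p_2,m) = 0.5·m/p_1 and x_2* = 0.5·m/p_2.
At p_1=8.8, p_2=36.2, m=72: x_1* = 0.5·72/8.8 = 4.0909, x_2* = 0.9945.
Utility at the optimum: U(4.0909, 0.9945) = 2.017.

V = 2.017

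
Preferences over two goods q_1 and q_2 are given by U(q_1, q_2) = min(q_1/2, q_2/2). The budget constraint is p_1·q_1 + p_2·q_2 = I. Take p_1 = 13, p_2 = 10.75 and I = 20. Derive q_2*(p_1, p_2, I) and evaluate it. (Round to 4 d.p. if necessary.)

q_2* = 0.8421

With perfect complements, no substitution: consume in ratio q_1:q_2 = 2:2.
Budget: p_1·q_1 + p_2·q_1 = I, so (2·p_1 + 2·p_2)·q_1 = 2·I.
Demand: q_1*(p_1,p_2,I) = 2·I/(2·p_1 + 2·p_2), q_2* = 2·I/(2·p_1 + 2·p_2).
Here 2·13 + 2·10.75 = 47.5, giving q_2* = 0.8421.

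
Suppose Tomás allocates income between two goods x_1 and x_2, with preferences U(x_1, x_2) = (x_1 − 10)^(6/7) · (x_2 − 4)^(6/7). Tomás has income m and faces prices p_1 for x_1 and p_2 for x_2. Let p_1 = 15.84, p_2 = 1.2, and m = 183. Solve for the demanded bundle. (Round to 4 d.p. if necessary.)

x_1* = 10.625, x_2* = 12.25

Let x_1' = x_1−10, x_2' = x_2−4. MRS = x_2'/x_1' = p_1/p_2.
After buying the subsistence bundle (10, 4), a share 0.5 of the remaining income goes to x_1: x_1* = 10 + 0.5·(m − 10p_1 − 4p_2)/p_1.
Discretionary income = 183 − 10·15.84 − 4·1.2 = 19.8; x_1* = 10 + 0.5·19.8/15.84 = 10.625; x_2* = 4 + 0.5·19.8/1.2 = 12.25.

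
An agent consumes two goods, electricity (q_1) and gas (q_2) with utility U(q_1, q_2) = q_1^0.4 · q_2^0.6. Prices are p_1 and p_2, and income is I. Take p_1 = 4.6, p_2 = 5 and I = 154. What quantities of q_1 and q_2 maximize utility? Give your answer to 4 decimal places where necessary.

The MRS is (2/3)·q_2/q_1. Set MRS = p_1/p_2.
So 0.4·p_2·q_2 = 0.6·p_1·q_1; combined with the budget, a share 0.4 of income goes to q_1.
Demand: q_1*(p_1,p_2,I) = 0.4·I/p_1 and q_2* = 0.6·I/p_2.
At p_1=4.6, p_2=5, I=154: q_1* = 0.4·154/4.6 = 13.3913, q_2* = 18.48.

q_1* = 13.3913, q_2* = 18.48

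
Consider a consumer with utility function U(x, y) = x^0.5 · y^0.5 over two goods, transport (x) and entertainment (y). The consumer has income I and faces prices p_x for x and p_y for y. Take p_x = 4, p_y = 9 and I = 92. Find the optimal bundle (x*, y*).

x* = 11.5, y* = 5.1111

Tangency: MRS = y/x = p_x/p_y.
So 0.5·p_y·y = 0.5·p_x·x; combined with the budget, a share 0.5 of income goes to x.
Demand: x*(p_x,p_y,I) = 0.5·I/p_x and y* = 0.5·I/p_y.
At p_x=4, p_y=9, I=92: x* = 0.5·92/4 = 11.5, y* = 5.1111.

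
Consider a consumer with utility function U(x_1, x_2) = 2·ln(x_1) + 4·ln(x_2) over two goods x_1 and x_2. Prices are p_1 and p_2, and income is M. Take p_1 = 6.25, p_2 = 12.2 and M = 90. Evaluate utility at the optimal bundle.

V = 9.5089

Demand: x_1*(p_1,p_2,M) = 1/3·M/p_1 and x_2* = 2/3·M/p_2.
At p_1=6.25, p_2=12.2, M=90: x_1* = 1/3·90/6.25 = 4.8, x_2* = 4.918.
Utility at the optimum: U(4.8, 4.918) = 9.5089.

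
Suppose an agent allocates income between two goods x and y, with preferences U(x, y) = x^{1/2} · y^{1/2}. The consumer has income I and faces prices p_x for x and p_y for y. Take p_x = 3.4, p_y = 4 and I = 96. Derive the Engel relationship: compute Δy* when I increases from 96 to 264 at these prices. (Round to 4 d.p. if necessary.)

The MRS is y/x. Set MRS = p_x/p_y.
So 0.5·p_y·y = 0.5·p_x·x; combined with the budget, a share 0.5 of income goes to x.
Demand: x*(p_x,p_y,I) = 0.5·I/p_x and y* = 0.5·I/p_y.
At p_x=3.4, p_y=4, I=96: y* = 0.5·96/4 = 12.
At I' = 264: y* = 33. Change: 33 − 12 = 21.

Δy* = 21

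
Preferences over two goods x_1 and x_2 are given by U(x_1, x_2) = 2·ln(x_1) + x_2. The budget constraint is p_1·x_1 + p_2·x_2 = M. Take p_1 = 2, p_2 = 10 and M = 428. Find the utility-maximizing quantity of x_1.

x_1* = 10

At the given prices: x_1* = 2·10/2 = 10.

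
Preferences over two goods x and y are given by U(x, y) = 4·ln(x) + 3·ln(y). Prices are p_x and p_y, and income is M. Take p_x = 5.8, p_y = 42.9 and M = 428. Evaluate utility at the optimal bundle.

The MRS is (4/3)·y/x. Set MRS = p_x/p_y.
Rearranging, p_y·y = (3/4)·p_x·x. Substituting into the budget gives p_x·x·(1 + (3/4)) = M.
Demand: x*(p_x,p_y,M) = 4/7·M/p_x and y* = 3/7·M/p_y.
At p_x=5.8, p_y=42.9, M=428: x* = 4/7·428/5.8 = 42.1675, y* = 4.2757.
Utility at the optimum: U(42.1675, 4.2757) = 19.3255.

V = 19.3255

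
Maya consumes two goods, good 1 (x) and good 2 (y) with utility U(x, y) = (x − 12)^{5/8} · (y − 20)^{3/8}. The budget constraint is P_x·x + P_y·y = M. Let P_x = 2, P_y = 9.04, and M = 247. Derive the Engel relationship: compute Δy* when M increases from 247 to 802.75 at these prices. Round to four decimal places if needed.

Let x' = x−12, y' = y−20. MRS = (5/3)·y'/x' = P_x/P_y.
Substituting into the budget: x* = 12 + 0.625·(M − 12·P_x − 20·P_y)/P_x, and y* = 20 + 0.375·(…)/P_y.
Discretionary income = 247 − 12·2 − 20·9.04 = 42.2; y* = 20 + 0.375·42.2/9.04 = 21.7506.
At M' = 802.75: y* = 44.8043. Change: 44.8043 − 21.7506 = 23.0538.

Δy* = 23.0538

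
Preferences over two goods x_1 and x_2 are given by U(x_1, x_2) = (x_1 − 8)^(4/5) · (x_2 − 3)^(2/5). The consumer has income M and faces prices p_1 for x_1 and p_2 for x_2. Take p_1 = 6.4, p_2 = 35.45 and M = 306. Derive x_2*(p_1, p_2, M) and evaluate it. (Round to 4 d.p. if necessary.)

After buying the subsistence bundle (8, 3), a share 2/3 of the remaining income goes to x_1: x_1* = 8 + 2/3·(M − 8p_1 − 3p_2)/p_1.
Discretionary income = 306 − 8·6.4 − 3·35.45 = 148.45; x_2* = 3 + 1/3·148.45/35.45 = 4.3959.

x_2* = 4.3959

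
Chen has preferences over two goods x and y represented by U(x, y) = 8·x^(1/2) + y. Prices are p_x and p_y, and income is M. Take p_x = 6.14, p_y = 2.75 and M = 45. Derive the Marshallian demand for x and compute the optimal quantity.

x* = 3.2096

Set MRS = p_x/p_y: 4·x^(−1/2) = p_x/p_y.
Thus x* = (4·p_y/p_x)² — independent of M — with the rest of income spent on y.
Plugging in: x* = (4·2.75/6.14)² = 3.2096.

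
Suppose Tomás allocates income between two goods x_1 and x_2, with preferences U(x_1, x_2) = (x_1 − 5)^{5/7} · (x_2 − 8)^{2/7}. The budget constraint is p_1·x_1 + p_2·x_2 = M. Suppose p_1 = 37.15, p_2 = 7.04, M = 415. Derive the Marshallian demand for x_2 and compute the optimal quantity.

This is Cobb-Douglas in (x_1−5, x_2−8): tangency gives 5/7·p_2·(x_2−8) = 2/7·p_1·(x_1−5).
After buying the subsistence bundle (5, 8), a share 5/7 of the remaining income goes to x_1: x_1* = 5 + 5/7·(M − 5p_1 − 8p_2)/p_1.
Discretionary income = 415 − 5·37.15 − 8·7.04 = 172.93; x_2* = 8 + 2/7·172.93/7.04 = 15.0183.

x_2* = 15.0183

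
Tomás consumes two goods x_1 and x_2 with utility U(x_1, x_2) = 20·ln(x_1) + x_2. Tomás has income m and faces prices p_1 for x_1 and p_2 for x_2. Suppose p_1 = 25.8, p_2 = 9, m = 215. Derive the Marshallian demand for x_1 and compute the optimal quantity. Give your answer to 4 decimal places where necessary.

Set MRS = p_1/p_2: (20/x_1)/1 = p_1/p_2.
So x_1*(p_1,p_2) = 20·p_2/p_1, independent of income; and x_2* = (m − 20·p_2)/p_2.
At the given prices: x_1* = 20·9/25.8 = 6.9767.

x_1* = 6.9767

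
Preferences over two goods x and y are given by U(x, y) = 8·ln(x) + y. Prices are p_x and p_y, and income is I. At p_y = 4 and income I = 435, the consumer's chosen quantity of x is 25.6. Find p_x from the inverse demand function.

MU_x = 8/x, MU_y = 1. Tangency: 8/x = p_x/p_y.
So x*(p_x,p_y) = 8·p_y/p_x, independent of income; and y* = (I − 8·p_y)/p_y.
Set x* = 25.6 in the demand function and solve for p_x: p_x = 1.25.

p_x = 1.25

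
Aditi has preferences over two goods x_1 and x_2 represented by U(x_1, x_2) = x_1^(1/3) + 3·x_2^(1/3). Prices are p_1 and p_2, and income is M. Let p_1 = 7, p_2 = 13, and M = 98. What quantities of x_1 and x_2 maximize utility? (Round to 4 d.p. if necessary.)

x_1* = 2.9088, x_2* = 5.9722

Numerically x_2/x_1 = 2.053118, so x_1* = 98/(7 + 13·2.053118) = 2.9088 and x_2* = 2.053118·2.9088 = 5.9722.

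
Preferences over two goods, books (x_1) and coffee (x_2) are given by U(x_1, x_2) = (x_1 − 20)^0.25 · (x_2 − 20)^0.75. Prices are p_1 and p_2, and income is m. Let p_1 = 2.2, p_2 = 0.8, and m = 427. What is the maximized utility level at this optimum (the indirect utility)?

Substituting into the budget: x_1* = 20 + 0.25·(m − 20·p_1 − 20·p_2)/p_1, and x_2* = 20 + 0.75·(…)/p_2.
Discretionary income = 427 − 20·2.2 − 20·0.8 = 367; x_1* = 20 + 0.25·367/2.2 = 61.7045; x_2* = 20 + 0.75·367/0.8 = 364.0625.
Utility at the optimum: U(61.7045, 364.0625) = 203.013.

V = 203.013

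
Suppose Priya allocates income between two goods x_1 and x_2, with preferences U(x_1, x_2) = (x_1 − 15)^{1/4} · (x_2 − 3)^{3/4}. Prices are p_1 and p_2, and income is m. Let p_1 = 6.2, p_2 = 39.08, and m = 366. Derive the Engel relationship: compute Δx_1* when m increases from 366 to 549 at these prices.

Substituting into the budget: x_1* = 15 + 0.25·(m − 15·p_1 − 3·p_2)/p_1, and x_2* = 3 + 0.75·(…)/p_2.
Discretionary income = 366 − 15·6.2 − 3·39.08 = 155.76; x_1* = 15 + 0.25·155.76/6.2 = 21.2806.
At m' = 549: x_1* = 28.6597. Change: 28.6597 − 21.2806 = 7.379.

Δx_1* = 7.379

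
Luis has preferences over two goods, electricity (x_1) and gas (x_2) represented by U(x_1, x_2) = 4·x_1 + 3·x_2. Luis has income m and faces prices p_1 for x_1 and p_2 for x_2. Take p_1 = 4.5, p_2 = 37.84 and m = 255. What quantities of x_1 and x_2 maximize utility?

x_1* = 56.6667, x_2* = 0

Numerically: x_1* = 56.6667, x_2* = 0.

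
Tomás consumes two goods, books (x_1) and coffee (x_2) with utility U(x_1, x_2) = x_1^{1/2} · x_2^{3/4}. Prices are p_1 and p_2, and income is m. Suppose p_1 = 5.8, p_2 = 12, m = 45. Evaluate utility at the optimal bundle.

Demand: x_1*(p_1,p_2,m) = 0.4·m/p_1 and x_2* = 0.6·m/p_2.
At p_1=5.8, p_2=12, m=45: x_1* = 0.4·45/5.8 = 3.1034, x_2* = 2.25.
Utility at the optimum: U(3.1034, 2.25) = 3.2364.

V = 3.2364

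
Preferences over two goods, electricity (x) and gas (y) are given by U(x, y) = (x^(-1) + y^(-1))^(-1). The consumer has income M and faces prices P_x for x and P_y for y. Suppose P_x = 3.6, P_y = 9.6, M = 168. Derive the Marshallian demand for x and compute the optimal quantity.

MU_x ∝ x^(-2), MU_y ∝ y^(-2), so MRS = (y/x)^(2) = P_x/P_y.
Solve for the ratio: y/x = [P_x/P_y]^(0.5).
Substitute y = (y/x)·x into the budget: x* = M/(P_x + P_y·(y/x)).
Numerically y/x = 0.612372, so x* = 168/(3.6 + 9.6·0.612372) = 17.7238.

x* = 17.7238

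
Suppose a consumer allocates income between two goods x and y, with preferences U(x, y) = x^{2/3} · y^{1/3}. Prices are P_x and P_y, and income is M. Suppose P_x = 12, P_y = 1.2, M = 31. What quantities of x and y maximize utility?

x* = 1.7222, y* = 8.6111

Demand: x*(P_x,P_y,M) = 2/3·M/P_x and y* = 1/3·M/P_y.
At P_x=12, P_y=1.2, M=31: x* = 2/3·31/12 = 1.7222, y* = 8.6111.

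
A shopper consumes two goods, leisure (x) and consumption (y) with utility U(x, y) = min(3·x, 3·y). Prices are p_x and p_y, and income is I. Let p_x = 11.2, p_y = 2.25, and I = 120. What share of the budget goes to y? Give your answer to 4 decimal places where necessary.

share on y = 0.1673

Leontief preferences: the optimum is at the kink where x/3 = y/3, i.e. y = x.
Budget: p_x·x + p_y·x = I, so (3·p_x + 3·p_y)·x = 3·I.
Demand: x*(p_x,p_y,I) = 3·I/(3·p_x + 3·p_y), y* = 3·I/(3·p_x + 3·p_y).
Here 3·11.2 + 3·2.25 = 40.35, giving x* = 8.9219 and y* = 8.9219.
Expenditure on y: 2.25·8.9219 = 20.0743; share = 0.1673.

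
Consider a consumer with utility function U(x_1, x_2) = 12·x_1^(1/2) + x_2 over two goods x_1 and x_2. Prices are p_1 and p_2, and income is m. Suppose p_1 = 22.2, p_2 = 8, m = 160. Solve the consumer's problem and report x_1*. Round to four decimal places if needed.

x_1* = 4.6749

Set MRS = p_1/p_2: 6·x_1^(−1/2) = p_1/p_2.
Thus x_1* = (6·p_2/p_1)² — independent of m — with the rest of income spent on x_2.
Plugging in: x_1* = (6·8/22.2)² = 4.6749.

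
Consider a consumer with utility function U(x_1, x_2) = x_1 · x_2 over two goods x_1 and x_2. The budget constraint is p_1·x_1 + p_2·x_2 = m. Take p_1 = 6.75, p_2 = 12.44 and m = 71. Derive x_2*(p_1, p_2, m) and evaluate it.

x_2* = 2.8537

MU_x_1/MU_x_2 = (x_2)/(x_1); tangency sets this equal to p_1/p_2.
Rearranging, p_2·x_2 = p_1·x_1. Substituting into the budget gives p_1·x_1·(1 + 1) = m.
Demand: x_1*(p_1,p_2,m) = 0.5·m/p_1 and x_2* = 0.5·m/p_2.
At p_1=6.75, p_2=12.44, m=71: x_2* = 0.5·71/12.44 = 2.8537.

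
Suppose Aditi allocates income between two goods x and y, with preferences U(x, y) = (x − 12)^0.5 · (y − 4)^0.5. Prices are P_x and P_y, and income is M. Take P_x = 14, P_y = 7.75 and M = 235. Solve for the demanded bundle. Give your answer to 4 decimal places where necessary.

Let x' = x−12, y' = y−4. MRS = y'/x' = P_x/P_y.
After buying the subsistence bundle (12, 4), a share 0.5 of the remaining income goes to x: x* = 12 + 0.5·(M − 12P_x − 4P_y)/P_x.
Discretionary income = 235 − 12·14 − 4·7.75 = 36; x* = 12 + 0.5·36/14 = 13.2857; y* = 4 + 0.5·36/7.75 = 6.3226.

x* = 13.2857, y* = 6.3226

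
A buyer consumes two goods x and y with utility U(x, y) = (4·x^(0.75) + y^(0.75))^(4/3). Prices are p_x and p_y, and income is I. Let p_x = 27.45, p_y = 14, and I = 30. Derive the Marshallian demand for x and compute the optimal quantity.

x* = 1.0616

Numerically y/x = 0.057732, so x* = 30/(27.45 + 14·0.057732) = 1.0616.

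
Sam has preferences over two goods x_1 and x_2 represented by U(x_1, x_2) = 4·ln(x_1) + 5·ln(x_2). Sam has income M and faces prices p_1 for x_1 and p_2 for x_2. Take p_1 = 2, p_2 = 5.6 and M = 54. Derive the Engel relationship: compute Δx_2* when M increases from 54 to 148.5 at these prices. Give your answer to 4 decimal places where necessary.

The MRS is (4/5)·x_2/x_1. Set MRS = p_1/p_2.
So 4·p_2·x_2 = 5·p_1·x_1; combined with the budget, a share 4/9 of income goes to x_1.
Demand: x_1*(p_1,p_2,M) = 4/9·M/p_1 and x_2* = 5/9·M/p_2.
At p_1=2, p_2=5.6, M=54: x_2* = 5/9·54/5.6 = 5.3571.
At M' = 148.5: x_2* = 14.7321. Change: 14.7321 − 5.3571 = 9.375.

Δx_2* = 9.375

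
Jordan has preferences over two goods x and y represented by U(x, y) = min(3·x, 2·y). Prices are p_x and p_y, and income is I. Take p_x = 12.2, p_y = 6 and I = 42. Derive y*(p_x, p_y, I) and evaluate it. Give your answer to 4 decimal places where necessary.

With perfect complements, no substitution: consume in ratio x:y = 2:3.
Budget: p_x·x + p_y·(3/2)·x = I, so (2·p_x + 3·p_y)·x = 2·I.
Demand: x*(p_x,p_y,I) = 2·I/(2·p_x + 3·p_y), y* = 3·I/(2·p_x + 3·p_y).
Here 2·12.2 + 3·6 = 42.4, giving y* = 2.9717.

y* = 2.9717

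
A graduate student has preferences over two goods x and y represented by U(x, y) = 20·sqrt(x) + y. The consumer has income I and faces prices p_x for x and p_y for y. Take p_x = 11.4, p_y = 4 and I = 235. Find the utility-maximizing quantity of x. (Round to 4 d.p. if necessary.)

x* = 12.3115

MU_x = 10/√x, MU_y = 1. Tangency: 10/√x = p_x/p_y.
Thus x* = (10·p_y/p_x)² — independent of I — with the rest of income spent on y.
Plugging in: x* = (10·4/11.4)² = 12.3115.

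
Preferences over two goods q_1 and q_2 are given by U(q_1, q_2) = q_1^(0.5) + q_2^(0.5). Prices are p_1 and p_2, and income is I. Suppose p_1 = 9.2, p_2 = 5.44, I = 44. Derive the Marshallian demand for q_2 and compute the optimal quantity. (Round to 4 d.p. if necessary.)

q_2* = 5.0828

MU_q_1 ∝ q_1^(-0.5), MU_q_2 ∝ q_2^(-0.5), so MRS = (q_2/q_1)^(0.5) = p_1/p_2.
Hence q_2/q_1 = (p_1/p_2)^(1/(0.5)), i.e. raised to the 2 power.
Substitute q_2 = (q_2/q_1)·q_1 into the budget: q_1* = I/(p_1 + p_2·(q_2/q_1)).
Numerically q_2/q_1 = 2.860078, so q_1* = 44/(9.2 + 5.44·2.860078) = 1.7771 and q_2* = 2.860078·1.7771 = 5.0828.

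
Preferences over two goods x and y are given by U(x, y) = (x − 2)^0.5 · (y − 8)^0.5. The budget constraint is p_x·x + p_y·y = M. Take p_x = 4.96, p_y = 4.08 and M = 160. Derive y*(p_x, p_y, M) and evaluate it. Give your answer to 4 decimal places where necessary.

y* = 22.3922

MRS = (y−8)/(x−2). Tangency with p_x/p_y gives y−8 = (p_x/p_y)·(x−2).
After buying the subsistence bundle (2, 8), a share 0.5 of the remaining income goes to x: x* = 2 + 0.5·(M − 2p_x − 8p_y)/p_x.
Discretionary income = 160 − 2·4.96 − 8·4.08 = 117.44; y* = 8 + 0.5·117.44/4.08 = 22.3922.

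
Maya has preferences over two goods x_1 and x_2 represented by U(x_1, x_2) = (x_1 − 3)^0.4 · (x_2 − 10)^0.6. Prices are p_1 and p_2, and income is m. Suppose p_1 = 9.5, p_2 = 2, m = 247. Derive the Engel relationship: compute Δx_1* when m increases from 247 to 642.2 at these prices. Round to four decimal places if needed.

Δx_1* = 16.64

Let x_1' = x_1−3, x_2' = x_2−10. MRS = (2/3)·x_2'/x_1' = p_1/p_2.
After buying the subsistence bundle (3, 10), a share 0.4 of the remaining income goes to x_1: x_1* = 3 + 0.4·(m − 3p_1 − 10p_2)/p_1.
Discretionary income = 247 − 3·9.5 − 10·2 = 198.5; x_1* = 3 + 0.4·198.5/9.5 = 11.3579.
At m' = 642.2: x_1* = 27.9979. Change: 27.9979 − 11.3579 = 16.64.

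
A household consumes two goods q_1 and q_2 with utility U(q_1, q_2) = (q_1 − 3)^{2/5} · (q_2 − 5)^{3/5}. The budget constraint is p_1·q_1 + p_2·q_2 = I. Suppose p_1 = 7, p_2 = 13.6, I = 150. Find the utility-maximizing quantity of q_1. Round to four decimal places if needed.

Discretionary income = 150 − 3·7 − 5·13.6 = 61; q_1* = 3 + 0.4·61/7 = 6.4857.

q_1* = 6.4857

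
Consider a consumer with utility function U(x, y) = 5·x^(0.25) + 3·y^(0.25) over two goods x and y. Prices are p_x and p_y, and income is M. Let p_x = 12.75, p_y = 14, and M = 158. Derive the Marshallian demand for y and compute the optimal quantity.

MRS = MU_x/MU_y = (5/3)·(y/x)^(0.75). Set equal to p_x/p_y.
Hence y/x = ((3/5)·p_x/p_y)^(1/(0.75)), i.e. raised to the 4/3 power.
Substitute y = (y/x)·x into the budget: x* = M/(p_x + p_y·(y/x)).
Numerically y/x = 0.446729, so x* = 158/(12.75 + 14·0.446729) = 8.3139 and y* = 0.446729·8.3139 = 3.7141.

y* = 3.7141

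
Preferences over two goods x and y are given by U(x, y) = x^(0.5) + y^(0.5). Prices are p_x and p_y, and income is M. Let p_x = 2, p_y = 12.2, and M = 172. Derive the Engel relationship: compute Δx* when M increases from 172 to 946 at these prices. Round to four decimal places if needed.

Δx* = 332.493

From the CES first-order condition, (y/x)^(0.5) = p_x/p_y.
Hence y/x = (p_x/p_y)^(1/(0.5)), i.e. raised to the 2 power.
Substitute y = (y/x)·x into the budget: x* = M/(p_x + p_y·(y/x)).
Numerically y/x = 0.026874, so x* = 172/(2 + 12.2·0.026874) = 73.8873.
At M' = 946: x* = 406.3803. Change: 406.3803 − 73.8873 = 332.493.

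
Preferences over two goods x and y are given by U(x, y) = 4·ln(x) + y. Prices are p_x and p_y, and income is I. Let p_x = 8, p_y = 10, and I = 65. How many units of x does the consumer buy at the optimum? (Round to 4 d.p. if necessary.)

Set MRS = p_x/p_y: (4/x)/1 = p_x/p_y.
So x*(p_x,p_y) = 4·p_y/p_x, independent of income; and y* = (I − 4·p_y)/p_y.
At the given prices: x* = 4·10/8 = 5.

x* = 5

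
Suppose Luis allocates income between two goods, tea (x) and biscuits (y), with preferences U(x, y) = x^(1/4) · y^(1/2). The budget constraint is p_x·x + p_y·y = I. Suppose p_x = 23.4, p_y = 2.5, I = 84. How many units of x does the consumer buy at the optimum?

MU_x/MU_y = (0.25·y)/(0.5·x); tangency sets this equal to p_x/p_y.
Rearranging, p_y·y = 2·p_x·x. Substituting into the budget gives p_x·x·(1 + 2) = I.
Demand: x*(p_x,p_y,I) = 1/3·I/p_x and y* = 2/3·I/p_y.
At p_x=23.4, p_y=2.5, I=84: x* = 1/3·84/23.4 = 1.1966.

x* = 1.1966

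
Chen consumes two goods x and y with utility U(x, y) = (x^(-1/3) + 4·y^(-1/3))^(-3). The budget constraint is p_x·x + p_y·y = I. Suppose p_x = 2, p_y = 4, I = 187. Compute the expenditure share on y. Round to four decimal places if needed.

MU_x ∝ x^(-4/3), MU_y ∝ 4·y^(-4/3), so MRS = (1/4)·(y/x)^(4/3) = p_x/p_y.
Hence y/x = (4·p_x/p_y)^(1/(4/3)), i.e. raised to the 0.75 power.
Substitute y = (y/x)·x into the budget: x* = I/(p_x + p_y·(y/x)).
Numerically y/x = 1.681793, so x* = 187/(2 + 4·1.681793) = 21.4273 and y* = 1.681793·21.4273 = 36.0363.
Expenditure on y: 4·36.0363 = 144.1453; share = 0.7708.

share on y = 0.7708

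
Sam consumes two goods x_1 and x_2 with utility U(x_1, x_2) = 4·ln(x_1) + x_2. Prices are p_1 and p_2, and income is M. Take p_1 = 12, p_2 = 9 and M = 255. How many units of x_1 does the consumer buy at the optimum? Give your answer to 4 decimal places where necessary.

At the given prices: x_1* = 4·9/12 = 3.

x_1* = 3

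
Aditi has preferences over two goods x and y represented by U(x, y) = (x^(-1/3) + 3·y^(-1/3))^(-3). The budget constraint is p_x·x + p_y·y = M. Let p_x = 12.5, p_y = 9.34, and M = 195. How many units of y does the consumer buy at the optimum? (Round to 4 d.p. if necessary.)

From the CES first-order condition, (1/3)·(y/x)^(4/3) = p_x/p_y.
Hence y/x = (3·p_x/p_y)^(1/(4/3)), i.e. raised to the 0.75 power.
Substitute y = (y/x)·x into the budget: x* = M/(p_x + p_y·(y/x)).
Numerically y/x = 2.836373, so x* = 195/(12.5 + 9.34·2.836373) = 5.0011 and y* = 2.836373·5.0011 = 14.1849.

y* = 14.1849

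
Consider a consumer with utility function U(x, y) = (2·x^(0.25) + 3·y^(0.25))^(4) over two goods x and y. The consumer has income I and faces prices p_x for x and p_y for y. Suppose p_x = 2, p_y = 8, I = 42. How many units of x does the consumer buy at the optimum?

x* = 10.088

MRS = MU_x/MU_y = (2/3)·(y/x)^(0.75). Set equal to p_x/p_y.
Hence y/x = ((3/2)·p_x/p_y)^(1/(0.75)), i.e. raised to the 4/3 power.
Substitute y = (y/x)·x into the budget: x* = I/(p_x + p_y·(y/x)).
Numerically y/x = 0.270422, so x* = 42/(2 + 8·0.270422) = 10.088.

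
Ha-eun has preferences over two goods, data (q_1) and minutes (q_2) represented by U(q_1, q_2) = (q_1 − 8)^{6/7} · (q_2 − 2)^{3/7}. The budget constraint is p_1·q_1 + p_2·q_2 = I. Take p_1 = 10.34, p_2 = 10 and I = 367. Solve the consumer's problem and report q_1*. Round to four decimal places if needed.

After buying the subsistence bundle (8, 2), a share 2/3 of the remaining income goes to q_1: q_1* = 8 + 2/3·(I − 8p_1 − 2p_2)/p_1.
Discretionary income = 367 − 8·10.34 − 2·10 = 264.28; q_1* = 8 + 2/3·264.28/10.34 = 25.0393.

q_1* = 25.0393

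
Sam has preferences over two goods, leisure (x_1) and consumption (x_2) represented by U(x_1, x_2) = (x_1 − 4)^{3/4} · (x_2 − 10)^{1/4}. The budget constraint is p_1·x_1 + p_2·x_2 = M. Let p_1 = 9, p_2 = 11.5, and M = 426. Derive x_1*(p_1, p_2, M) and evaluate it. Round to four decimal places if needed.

This is Cobb-Douglas in (x_1−4, x_2−10): tangency gives 0.75·p_2·(x_2−10) = 0.25·p_1·(x_1−4).
Substituting into the budget: x_1* = 4 + 0.75·(M − 4·p_1 − 10·p_2)/p_1, and x_2* = 10 + 0.25·(…)/p_2.
Discretionary income = 426 − 4·9 − 10·11.5 = 275; x_1* = 4 + 0.75·275/9 = 26.9167.

x_1* = 26.9167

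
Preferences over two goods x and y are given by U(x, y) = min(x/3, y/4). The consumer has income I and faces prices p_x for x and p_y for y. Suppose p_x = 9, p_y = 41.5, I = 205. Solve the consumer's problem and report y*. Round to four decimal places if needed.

Leontief preferences: the optimum is at the kink where x/3 = y/4, i.e. y = (4/3)·x.
Budget: p_x·x + p_y·(4/3)·x = I, so (3·p_x + 4·p_y)·x = 3·I.
Demand: x*(p_x,p_y,I) = 3·I/(3·p_x + 4·p_y), y* = 4·I/(3·p_x + 4·p_y).
Here 3·9 + 4·41.5 = 193, giving y* = 4.2487.

y* = 4.2487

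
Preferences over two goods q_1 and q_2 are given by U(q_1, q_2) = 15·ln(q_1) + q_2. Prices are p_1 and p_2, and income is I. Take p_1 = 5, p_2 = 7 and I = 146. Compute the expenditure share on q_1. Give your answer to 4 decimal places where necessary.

share on q_1 = 0.7192

Set MRS = p_1/p_2: (15/q_1)/1 = p_1/p_2.
So q_1*(p_1,p_2) = 15·p_2/p_1, independent of income; and q_2* = (I − 15·p_2)/p_2.
At the given prices: q_1* = 15·7/5 = 21, and q_2* = 5.8571.
Expenditure on q_1: 5·21 = 105; share = 0.7192.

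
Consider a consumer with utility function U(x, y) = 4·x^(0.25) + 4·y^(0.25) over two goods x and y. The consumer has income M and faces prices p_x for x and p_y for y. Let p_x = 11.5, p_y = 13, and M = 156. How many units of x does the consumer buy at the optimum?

MU_x ∝ 4·x^(-0.75), MU_y ∝ 4·y^(-0.75), so MRS = (y/x)^(0.75) = p_x/p_y.
Solve for the ratio: y/x = [p_x/p_y]^(4/3).
Substitute y = (y/x)·x into the budget: x* = M/(p_x + p_y·(y/x)).
Numerically y/x = 0.849192, so x* = 156/(11.5 + 13·0.849192) = 6.9212.

x* = 6.9212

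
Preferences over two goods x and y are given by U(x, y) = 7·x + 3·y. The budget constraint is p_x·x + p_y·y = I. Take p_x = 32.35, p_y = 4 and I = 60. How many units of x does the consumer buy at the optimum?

x* = 0

Perfect substitutes: compare marginal utility per dollar. 7/p_x vs 3/p_y → 0.2164 vs 0.75.
y gives more utility per dollar, so spend all income on y: y* = I/p_y, x* = 0.
Numerically: x* = 0, y* = 15.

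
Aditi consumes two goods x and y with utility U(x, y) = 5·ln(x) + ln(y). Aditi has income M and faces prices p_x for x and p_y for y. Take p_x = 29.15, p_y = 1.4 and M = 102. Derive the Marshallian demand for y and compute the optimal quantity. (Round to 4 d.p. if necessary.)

y* = 12.1429

Tangency: MRS = 5·y/x = p_x/p_y.
Rearranging, p_y·y = (1/5)·p_x·x. Substituting into the budget gives p_x·x·(1 + (1/5)) = M.
Demand: x*(p_x,p_y,M) = 5/6·M/p_x and y* = 1/6·M/p_y.
At p_x=29.15, p_y=1.4, M=102: y* = 1/6·102/1.4 = 12.1429.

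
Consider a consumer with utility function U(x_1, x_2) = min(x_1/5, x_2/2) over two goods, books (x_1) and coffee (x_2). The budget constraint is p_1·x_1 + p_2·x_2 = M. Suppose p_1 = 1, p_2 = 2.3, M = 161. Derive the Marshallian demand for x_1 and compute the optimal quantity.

x_1* = 83.8542

Leontief preferences: the optimum is at the kink where x_1/5 = x_2/2, i.e. x_2 = (2/5)·x_1.
Budget: p_1·x_1 + p_2·(2/5)·x_1 = M, so (5·p_1 + 2·p_2)·x_1 = 5·M.
Demand: x_1*(p_1,p_2,M) = 5·M/(5·p_1 + 2·p_2), x_2* = 2·M/(5·p_1 + 2·p_2).
Here 5·1 + 2·2.3 = 9.6, giving x_1* = 83.8542.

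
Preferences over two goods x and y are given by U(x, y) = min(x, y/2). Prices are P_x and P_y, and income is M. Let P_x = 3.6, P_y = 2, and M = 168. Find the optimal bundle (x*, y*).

With perfect complements, no substitution: consume in ratio x:y = 1:2.
Budget: P_x·x + P_y·2·x = M, so (P_x + 2·P_y)·x = M.
Demand: x*(P_x,P_y,M) = M/(P_x + 2·P_y), y* = 2·M/(P_x + 2·P_y).
Here 3.6 + 2·2 = 7.6, giving x* = 22.1053 and y* = 44.2105.

x* = 22.1053, y* = 44.2105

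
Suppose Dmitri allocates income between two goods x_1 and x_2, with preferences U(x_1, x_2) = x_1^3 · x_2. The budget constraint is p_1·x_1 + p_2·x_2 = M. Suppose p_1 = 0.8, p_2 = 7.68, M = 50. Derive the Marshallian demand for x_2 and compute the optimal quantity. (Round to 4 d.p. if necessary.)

x_2* = 1.6276

At p_1=0.8, p_2=7.68, M=50: x_2* = 0.25·50/7.68 = 1.6276.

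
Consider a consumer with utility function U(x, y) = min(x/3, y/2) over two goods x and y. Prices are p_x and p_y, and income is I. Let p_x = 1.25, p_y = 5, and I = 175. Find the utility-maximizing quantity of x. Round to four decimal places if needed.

x* = 38.1818

With perfect complements, no substitution: consume in ratio x:y = 3:2.
Budget: p_x·x + p_y·(2/3)·x = I, so (3·p_x + 2·p_y)·x = 3·I.
Demand: x*(p_x,p_y,I) = 3·I/(3·p_x + 2·p_y), y* = 2·I/(3·p_x + 2·p_y).
Here 3·1.25 + 2·5 = 13.75, giving x* = 38.1818.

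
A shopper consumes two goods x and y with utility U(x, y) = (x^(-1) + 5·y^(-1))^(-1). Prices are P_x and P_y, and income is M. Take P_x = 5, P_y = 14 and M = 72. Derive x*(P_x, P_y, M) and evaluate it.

MRS = MU_x/MU_y = (1/5)·(y/x)^(2). Set equal to P_x/P_y.
Hence y/x = (5·P_x/P_y)^(1/(2)), i.e. raised to the 0.5 power.
Substitute y = (y/x)·x into the budget: x* = M/(P_x + P_y·(y/x)).
Numerically y/x = 1.336306, so x* = 72/(5 + 14·1.336306) = 3.0369.

x* = 3.0369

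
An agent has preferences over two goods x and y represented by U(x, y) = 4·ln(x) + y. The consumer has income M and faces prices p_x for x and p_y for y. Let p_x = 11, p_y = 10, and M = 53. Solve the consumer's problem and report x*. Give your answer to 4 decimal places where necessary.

MU_x = 4/x, MU_y = 1. Tangency: 4/x = p_x/p_y.
So x*(p_x,p_y) = 4·p_y/p_x, independent of income; and y* = (M − 4·p_y)/p_y.
At the given prices: x* = 4·10/11 = 3.6364.

x* = 3.6364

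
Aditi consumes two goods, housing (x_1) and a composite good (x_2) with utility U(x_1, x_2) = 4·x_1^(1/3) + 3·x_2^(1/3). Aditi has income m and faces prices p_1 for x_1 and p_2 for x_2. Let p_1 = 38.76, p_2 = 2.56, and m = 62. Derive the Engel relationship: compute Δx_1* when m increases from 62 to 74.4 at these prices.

Δx_1* = 0.0907

From the CES first-order condition, (4/3)·(x_2/x_1)^(2/3) = p_1/p_2.
Solve for the ratio: x_2/x_1 = [(3/4)·p_1/p_2]^(1.5).
With the ratio pinned down, the budget gives x_1* = m/(p_1 + p_2·(x_2/x_1)) and x_2* = (x_2/x_1)·x_1*.
Numerically x_2/x_1 = 38.265518, so x_1* = 62/(38.76 + 2.56·38.265518) = 0.4535.
At m' = 74.4: x_1* = 0.5442. Change: 0.5442 − 0.4535 = 0.0907.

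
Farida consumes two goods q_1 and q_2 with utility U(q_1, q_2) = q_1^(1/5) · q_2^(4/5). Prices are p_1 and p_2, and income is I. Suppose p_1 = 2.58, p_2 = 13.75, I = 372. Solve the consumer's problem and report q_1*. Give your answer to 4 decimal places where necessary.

MU_q_1/MU_q_2 = (0.2·q_2)/(0.8·q_1); tangency sets this equal to p_1/p_2.
So 0.2·p_2·q_2 = 0.8·p_1·q_1; combined with the budget, a share 0.2 of income goes to q_1.
Demand: q_1*(p_1,p_2,I) = 0.2·I/p_1 and q_2* = 0.8·I/p_2.
At p_1=2.58, p_2=13.75, I=372: q_1* = 0.2·372/2.58 = 28.8372.

q_1* = 28.8372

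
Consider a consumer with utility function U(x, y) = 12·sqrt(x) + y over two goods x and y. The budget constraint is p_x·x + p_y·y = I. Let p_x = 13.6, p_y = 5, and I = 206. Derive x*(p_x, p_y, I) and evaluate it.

x* = 4.8659

Set MRS = p_x/p_y: 6·x^(−1/2) = p_x/p_y.
Solve: √x = 6·p_y/p_x, so x*(p_x,p_y) = (6·p_y/p_x)², and y* = (I − p_x·x*)/p_y.
Plugging in: x* = (6·5/13.6)² = 4.8659.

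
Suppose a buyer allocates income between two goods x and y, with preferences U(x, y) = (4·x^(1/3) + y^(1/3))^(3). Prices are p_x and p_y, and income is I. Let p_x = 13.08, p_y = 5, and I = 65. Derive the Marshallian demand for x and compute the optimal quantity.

MRS = MU_x/MU_y = 4·(y/x)^(2/3). Set equal to p_x/p_y.
Hence y/x = ((1/4)·p_x/p_y)^(1/(2/3)), i.e. raised to the 1.5 power.
With the ratio pinned down, the budget gives x* = I/(p_x + p_y·(y/x)) and y* = (y/x)·x*.
Numerically y/x = 0.528892, so x* = 65/(13.08 + 5·0.528892) = 4.1337.

x* = 4.1337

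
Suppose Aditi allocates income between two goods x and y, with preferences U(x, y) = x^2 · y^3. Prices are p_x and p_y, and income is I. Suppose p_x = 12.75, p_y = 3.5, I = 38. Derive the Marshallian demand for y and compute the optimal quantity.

y* = 6.5143

The MRS is (2/3)·y/x. Set MRS = p_x/p_y.
So 2·p_y·y = 3·p_x·x; combined with the budget, a share 0.4 of income goes to x.
Demand: x*(p_x,p_y,I) = 0.4·I/p_x and y* = 0.6·I/p_y.
At p_x=12.75, p_y=3.5, I=38: y* = 0.6·38/3.5 = 6.5143.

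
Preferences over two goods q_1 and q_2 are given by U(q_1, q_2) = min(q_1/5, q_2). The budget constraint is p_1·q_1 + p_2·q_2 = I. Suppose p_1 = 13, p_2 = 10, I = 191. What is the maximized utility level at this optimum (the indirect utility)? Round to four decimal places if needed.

With perfect complements, no substitution: consume in ratio q_1:q_2 = 5:1.
Budget: p_1·q_1 + p_2·(1/5)·q_1 = I, so (5·p_1 + p_2)·q_1 = 5·I.
Demand: q_1*(p_1,p_2,I) = 5·I/(5·p_1 + p_2), q_2* = I/(5·p_1 + p_2).
Here 5·13 + 10 = 75, giving q_1* = 12.7333 and q_2* = 2.5467.
Utility at the optimum: U(12.7333, 2.5467) = 2.5467.

V = 2.5467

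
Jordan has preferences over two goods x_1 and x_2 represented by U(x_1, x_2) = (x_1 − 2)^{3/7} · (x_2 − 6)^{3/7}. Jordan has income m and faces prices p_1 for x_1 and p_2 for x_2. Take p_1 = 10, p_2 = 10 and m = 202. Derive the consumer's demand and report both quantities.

MRS = (x_2−6)/(x_1−2). Tangency with p_1/p_2 gives x_2−6 = (p_1/p_2)·(x_1−2).
After buying the subsistence bundle (2, 6), a share 0.5 of the remaining income goes to x_1: x_1* = 2 + 0.5·(m − 2p_1 − 6p_2)/p_1.
Discretionary income = 202 − 2·10 − 6·10 = 122; x_1* = 2 + 0.5·122/10 = 8.1; x_2* = 6 + 0.5·122/10 = 12.1.

x_1* = 8.1, x_2* = 12.1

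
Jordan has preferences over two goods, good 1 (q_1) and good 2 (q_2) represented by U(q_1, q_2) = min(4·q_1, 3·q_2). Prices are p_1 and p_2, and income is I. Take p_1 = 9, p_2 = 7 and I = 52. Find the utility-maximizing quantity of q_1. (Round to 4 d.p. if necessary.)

q_1* = 2.8364

Demand: q_1*(p_1,p_2,I) = 3·I/(3·p_1 + 4·p_2), q_2* = 4·I/(3·p_1 + 4·p_2).
Here 3·9 + 4·7 = 55, giving q_1* = 2.8364.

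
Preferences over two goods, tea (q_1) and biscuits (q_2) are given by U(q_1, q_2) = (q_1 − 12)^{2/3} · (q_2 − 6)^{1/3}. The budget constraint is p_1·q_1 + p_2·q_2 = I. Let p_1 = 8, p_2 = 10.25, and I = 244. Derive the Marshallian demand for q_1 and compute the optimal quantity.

This is Cobb-Douglas in (q_1−12, q_2−6): tangency gives 2/3·p_2·(q_2−6) = 1/3·p_1·(q_1−12).
After buying the subsistence bundle (12, 6), a share 2/3 of the remaining income goes to q_1: q_1* = 12 + 2/3·(I − 12p_1 − 6p_2)/p_1.
Discretionary income = 244 − 12·8 − 6·10.25 = 86.5; q_1* = 12 + 2/3·86.5/8 = 19.2083.

q_1* = 19.2083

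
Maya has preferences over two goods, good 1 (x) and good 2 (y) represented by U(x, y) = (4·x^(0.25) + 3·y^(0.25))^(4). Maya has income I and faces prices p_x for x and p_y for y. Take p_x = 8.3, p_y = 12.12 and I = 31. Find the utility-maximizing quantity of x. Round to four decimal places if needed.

x* = 2.3334

Substitute y = (y/x)·x into the budget: x* = I/(p_x + p_y·(y/x)).
Numerically y/x = 0.411322, so x* = 31/(8.3 + 12.12·0.411322) = 2.3334.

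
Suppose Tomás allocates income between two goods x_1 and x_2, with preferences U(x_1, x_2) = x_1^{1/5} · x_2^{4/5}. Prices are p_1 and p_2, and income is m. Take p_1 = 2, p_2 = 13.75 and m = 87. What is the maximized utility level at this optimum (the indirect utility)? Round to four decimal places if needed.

MU_x_1/MU_x_2 = (0.2·x_2)/(0.8·x_1); tangency sets this equal to p_1/p_2.
So 0.2·p_2·x_2 = 0.8·p_1·x_1; combined with the budget, a share 0.2 of income goes to x_1.
Demand: x_1*(p_1,p_2,m) = 0.2·m/p_1 and x_2* = 0.8·m/p_2.
At p_1=2, p_2=13.75, m=87: x_1* = 0.2·87/2 = 8.7, x_2* = 5.0618.
Utility at the optimum: U(8.7, 5.0618) = 5.6409.

V = 5.6409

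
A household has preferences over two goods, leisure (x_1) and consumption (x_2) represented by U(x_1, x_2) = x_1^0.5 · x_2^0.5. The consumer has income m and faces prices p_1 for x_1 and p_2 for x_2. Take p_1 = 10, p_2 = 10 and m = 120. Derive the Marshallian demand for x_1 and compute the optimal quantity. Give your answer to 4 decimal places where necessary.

MU_x_1/MU_x_2 = (0.5·x_2)/(0.5·x_1); tangency sets this equal to p_1/p_2.
Rearranging, p_2·x_2 = p_1·x_1. Substituting into the budget gives p_1·x_1·(1 + 1) = m.
Demand: x_1*(p_1,p_2,m) = 0.5·m/p_1 and x_2* = 0.5·m/p_2.
At p_1=10, p_2=10, m=120: x_1* = 0.5·120/10 = 6.

x_1* = 6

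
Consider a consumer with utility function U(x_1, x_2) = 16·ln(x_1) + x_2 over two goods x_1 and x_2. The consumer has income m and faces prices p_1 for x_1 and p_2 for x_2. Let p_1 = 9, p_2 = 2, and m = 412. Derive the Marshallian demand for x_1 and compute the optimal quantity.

MU_x_1 = 16/x_1, MU_x_2 = 1. Tangency: 16/x_1 = p_1/p_2.
So x_1*(p_1,p_2) = 16·p_2/p_1, independent of income; and x_2* = (m − 16·p_2)/p_2.
At the given prices: x_1* = 16·2/9 = 3.5556.

x_1* = 3.5556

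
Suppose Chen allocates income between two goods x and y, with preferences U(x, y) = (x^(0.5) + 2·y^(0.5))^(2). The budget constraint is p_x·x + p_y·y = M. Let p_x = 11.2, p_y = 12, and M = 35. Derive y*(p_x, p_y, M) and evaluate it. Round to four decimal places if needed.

From the CES first-order condition, (1/2)·(y/x)^(0.5) = p_x/p_y.
Solve for the ratio: y/x = [2·p_x/p_y]^(2).
With the ratio pinned down, the budget gives x* = M/(p_x + p_y·(y/x)) and y* = (y/x)·x*.
Numerically y/x = 3.484444, so x* = 35/(11.2 + 12·3.484444) = 0.6602 and y* = 3.484444·0.6602 = 2.3005.

y* = 2.3005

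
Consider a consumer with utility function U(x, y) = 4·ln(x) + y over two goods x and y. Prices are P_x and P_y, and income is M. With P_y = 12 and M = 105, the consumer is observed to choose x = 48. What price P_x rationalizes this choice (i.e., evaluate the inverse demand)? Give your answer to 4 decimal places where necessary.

MU_x = 4/x, MU_y = 1. Tangency: 4/x = P_x/P_y.
So x*(P_x,P_y) = 4·P_y/P_x, independent of income; and y* = (M − 4·P_y)/P_y.
Set x* = 48 in the demand function and solve for P_x: P_x = 1.

P_x = 1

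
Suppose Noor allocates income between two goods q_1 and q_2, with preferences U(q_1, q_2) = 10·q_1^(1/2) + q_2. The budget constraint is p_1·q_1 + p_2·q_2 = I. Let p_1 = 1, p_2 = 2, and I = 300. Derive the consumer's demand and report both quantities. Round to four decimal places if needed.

q_1* = 100, q_2* = 100

Utility is quasi-linear in q_2; the FOC for q_1 is 5/√q_1 = p_1/p_2.
Thus q_1* = (5·p_2/p_1)² — independent of I — with the rest of income spent on q_2.
Plugging in: q_1* = (5·2/1)² = 100, q_2* = 100.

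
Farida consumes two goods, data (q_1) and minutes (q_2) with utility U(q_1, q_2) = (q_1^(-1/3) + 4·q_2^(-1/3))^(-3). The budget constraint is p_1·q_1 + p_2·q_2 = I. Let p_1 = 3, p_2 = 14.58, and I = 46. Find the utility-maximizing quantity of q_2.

q_2* = 2.5482

From the CES first-order condition, (1/4)·(q_2/q_1)^(4/3) = p_1/p_2.
Hence q_2/q_1 = (4·p_1/p_2)^(1/(4/3)), i.e. raised to the 0.75 power.
Substitute q_2 = (q_2/q_1)·q_1 into the budget: q_1* = I/(p_1 + p_2·(q_2/q_1)).
Numerically q_2/q_1 = 0.864108, so q_1* = 46/(3 + 14.58·0.864108) = 2.949 and q_2* = 0.864108·2.949 = 2.5482.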